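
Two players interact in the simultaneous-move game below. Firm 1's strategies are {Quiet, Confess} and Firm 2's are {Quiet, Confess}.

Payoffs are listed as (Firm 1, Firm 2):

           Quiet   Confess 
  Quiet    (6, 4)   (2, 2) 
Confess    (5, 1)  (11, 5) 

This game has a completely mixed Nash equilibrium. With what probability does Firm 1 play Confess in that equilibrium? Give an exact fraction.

Let p be the probability that Firm 1 plays Quiet. In a completely mixed equilibrium, Firm 2 must be indifferent between Quiet and Confess.
Firm 2's expected payoff from Quiet is 4p + (1−p); from Confess it is 2p + 5(1−p).
Setting these equal: 3p + 1 = −3p + 5, so p = 2/3.
Therefore Firm 1 plays Confess with probability 1 − 2/3 = 1/3.

1/3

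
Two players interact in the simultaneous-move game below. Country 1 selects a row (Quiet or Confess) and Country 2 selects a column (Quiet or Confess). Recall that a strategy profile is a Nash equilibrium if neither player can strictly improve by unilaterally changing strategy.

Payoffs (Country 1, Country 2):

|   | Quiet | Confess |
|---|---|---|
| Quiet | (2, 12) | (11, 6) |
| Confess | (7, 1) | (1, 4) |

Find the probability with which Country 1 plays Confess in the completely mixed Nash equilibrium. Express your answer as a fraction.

2/3

Let p be the probability that Country 1 plays Quiet. In a completely mixed equilibrium, Country 2 must be indifferent between Quiet and Confess.
Country 2's expected payoff from Quiet is 12p + (1−p); from Confess it is 6p + 4(1−p).
Setting these equal: 11p + 1 = 2p + 4, so p = 1/3.
Therefore Country 1 plays Confess with probability 1 − 1/3 = 2/3.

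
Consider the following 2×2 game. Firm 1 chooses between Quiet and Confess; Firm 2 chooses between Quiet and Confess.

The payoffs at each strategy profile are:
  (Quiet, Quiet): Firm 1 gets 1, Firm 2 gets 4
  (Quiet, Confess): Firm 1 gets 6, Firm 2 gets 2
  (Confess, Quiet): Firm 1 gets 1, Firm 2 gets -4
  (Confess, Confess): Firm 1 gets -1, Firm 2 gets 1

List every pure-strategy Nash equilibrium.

(Quiet, Quiet)

(Quiet, Quiet): Firm 1 gets 1 ≥ 1 from Confess, and Firm 2 gets 4 ≥ 2 from Confess — Nash equilibrium.
(Quiet, Confess): Firm 2 prefers Quiet (4 > 2) — not an equilibrium.
(Confess, Quiet): Firm 2 prefers Confess (1 > -4) — not an equilibrium.
(Confess, Confess): Firm 1 prefers Quiet (6 > -1) — not an equilibrium.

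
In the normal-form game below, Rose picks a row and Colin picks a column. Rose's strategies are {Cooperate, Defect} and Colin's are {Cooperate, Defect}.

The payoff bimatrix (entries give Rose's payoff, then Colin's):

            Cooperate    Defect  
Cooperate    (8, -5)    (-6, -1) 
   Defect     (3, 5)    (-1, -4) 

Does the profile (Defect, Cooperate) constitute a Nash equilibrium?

No

At (Defect, Cooperate), Rose earns 3; switching to Cooperate would give 8, so Rose would deviate.
Colin earns 5; switching to Defect would give -4, so Colin has no profitable deviation.
Since at least one player can profitably deviate, this is not a Nash equilibrium.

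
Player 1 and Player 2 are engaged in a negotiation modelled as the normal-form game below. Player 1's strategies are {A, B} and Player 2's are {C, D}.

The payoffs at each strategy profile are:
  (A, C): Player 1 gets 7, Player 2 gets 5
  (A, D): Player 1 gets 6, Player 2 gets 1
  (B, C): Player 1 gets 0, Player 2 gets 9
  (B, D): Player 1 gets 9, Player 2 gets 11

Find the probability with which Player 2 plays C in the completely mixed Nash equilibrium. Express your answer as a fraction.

3/10

Let c be the probability that Player 2 plays C. In a completely mixed equilibrium, Player 1 must be indifferent between A and B.
Player 1's expected payoff from A is 7c + 6(1−c); from B it is 9(1−c).
Setting these equal: c + 6 = −9c + 9, so c = 3/10.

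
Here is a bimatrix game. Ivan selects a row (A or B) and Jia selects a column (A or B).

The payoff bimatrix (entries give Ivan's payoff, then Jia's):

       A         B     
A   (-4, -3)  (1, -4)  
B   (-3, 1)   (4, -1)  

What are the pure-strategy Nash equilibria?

(A, A): Ivan prefers B (-3 > -4) — not an equilibrium.
(A, B): Ivan prefers B (4 > 1); Jia prefers A (-3 > -4) — not an equilibrium.
(B, A): Ivan gets -3 ≥ -4 from A, and Jia gets 1 ≥ -1 from B — Nash equilibrium.
(B, B): Jia prefers A (1 > -1) — not an equilibrium.

(B, A)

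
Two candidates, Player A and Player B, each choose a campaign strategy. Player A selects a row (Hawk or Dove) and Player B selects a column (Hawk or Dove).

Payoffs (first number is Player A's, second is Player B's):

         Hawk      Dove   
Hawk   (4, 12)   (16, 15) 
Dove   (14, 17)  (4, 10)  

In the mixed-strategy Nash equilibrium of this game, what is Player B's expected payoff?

First find p, the probability Player A plays Hawk, from Player B's indifference between Hawk and Dove: 12p + 17(1−p) = 15p + 10(1−p), giving p = 7/10.
Since Player B is indifferent in equilibrium, Player B's expected payoff equals the payoff from either column against (7/10, 3/10). Using Hawk: 12(7/10) + 17(3/10) = 27/2.

27/2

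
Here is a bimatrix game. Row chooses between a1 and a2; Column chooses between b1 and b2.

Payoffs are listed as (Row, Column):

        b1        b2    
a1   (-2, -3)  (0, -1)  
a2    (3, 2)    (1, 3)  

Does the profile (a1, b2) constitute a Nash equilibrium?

No

At (a1, b2), Row earns 0; switching to a2 would give 1, so Row would deviate.
Column earns -1; switching to b1 would give -3, so Column has no profitable deviation.
Since at least one player can profitably deviate, this is not a Nash equilibrium.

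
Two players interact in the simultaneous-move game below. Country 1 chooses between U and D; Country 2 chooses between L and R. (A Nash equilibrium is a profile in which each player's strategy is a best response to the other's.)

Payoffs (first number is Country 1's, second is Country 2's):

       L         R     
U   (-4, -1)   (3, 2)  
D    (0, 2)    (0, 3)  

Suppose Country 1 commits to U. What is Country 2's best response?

Against U, Country 2 earns -1 from L and 2 from R.
So R is the best response.

R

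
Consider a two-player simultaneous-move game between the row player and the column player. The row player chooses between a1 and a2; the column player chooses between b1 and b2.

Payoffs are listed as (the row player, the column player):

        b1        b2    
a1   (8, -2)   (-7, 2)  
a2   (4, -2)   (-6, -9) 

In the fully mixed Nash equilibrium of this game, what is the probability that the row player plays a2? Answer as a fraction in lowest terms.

Let x be the probability that the row player plays a1. In a completely mixed equilibrium, the column player must be indifferent between b1 and b2.
The column player's expected payoff from b1 is −2x − 2(1−x); from b2 it is 2x − 9(1−x).
Setting these equal: -2 = 11x − 9, so x = 7/11.
Therefore the row player plays a2 with probability 1 − 7/11 = 4/11.

4/11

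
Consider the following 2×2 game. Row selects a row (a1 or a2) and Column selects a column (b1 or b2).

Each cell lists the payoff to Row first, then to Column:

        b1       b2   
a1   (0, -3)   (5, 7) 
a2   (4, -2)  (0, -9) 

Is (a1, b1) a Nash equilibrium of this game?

At (a1, b1), Row earns 0; switching to a2 would give 4, so Row would deviate.
Column earns -3; switching to b2 would give 7, so Column would deviate.
Since at least one player can profitably deviate, this is not a Nash equilibrium.

No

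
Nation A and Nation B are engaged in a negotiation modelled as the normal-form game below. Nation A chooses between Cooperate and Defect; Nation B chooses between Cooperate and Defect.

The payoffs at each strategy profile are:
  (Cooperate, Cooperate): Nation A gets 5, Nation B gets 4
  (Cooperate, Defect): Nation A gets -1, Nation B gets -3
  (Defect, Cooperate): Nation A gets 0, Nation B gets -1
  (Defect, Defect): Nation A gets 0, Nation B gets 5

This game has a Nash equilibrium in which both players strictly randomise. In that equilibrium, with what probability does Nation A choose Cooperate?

Let p be the probability that Nation A plays Cooperate. In a completely mixed equilibrium, Nation B must be indifferent between Cooperate and Defect.
Nation B's expected payoff from Cooperate is 4p − (1−p); from Defect it is −3p + 5(1−p).
Setting these equal: 5p − 1 = −8p + 5, so p = 6/13.

6/13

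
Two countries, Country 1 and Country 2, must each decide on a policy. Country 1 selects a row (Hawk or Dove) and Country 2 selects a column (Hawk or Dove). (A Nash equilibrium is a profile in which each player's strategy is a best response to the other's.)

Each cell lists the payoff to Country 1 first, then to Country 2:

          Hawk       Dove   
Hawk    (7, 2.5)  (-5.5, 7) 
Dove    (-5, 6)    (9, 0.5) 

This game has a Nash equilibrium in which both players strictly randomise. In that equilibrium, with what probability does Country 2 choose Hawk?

29/53

Let y be the probability that Country 2 plays Hawk. In a completely mixed equilibrium, Country 1 must be indifferent between Hawk and Dove.
Country 1's expected payoff from Hawk is 7y − 5.5(1−y); from Dove it is −5y + 9(1−y).
Setting these equal: 12.5y − 5.5 = −14y + 9, so y = 29/53.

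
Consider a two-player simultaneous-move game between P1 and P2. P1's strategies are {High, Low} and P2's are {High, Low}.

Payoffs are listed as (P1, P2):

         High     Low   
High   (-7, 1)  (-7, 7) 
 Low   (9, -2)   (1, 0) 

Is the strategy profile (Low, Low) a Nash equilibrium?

Yes

At (Low, Low), P1 earns 1; switching to High would give -7, so P1 has no profitable deviation.
P2 earns 0; switching to High would give -2, so P2 has no profitable deviation.
Neither player can gain by a unilateral deviation, so this profile is a Nash equilibrium.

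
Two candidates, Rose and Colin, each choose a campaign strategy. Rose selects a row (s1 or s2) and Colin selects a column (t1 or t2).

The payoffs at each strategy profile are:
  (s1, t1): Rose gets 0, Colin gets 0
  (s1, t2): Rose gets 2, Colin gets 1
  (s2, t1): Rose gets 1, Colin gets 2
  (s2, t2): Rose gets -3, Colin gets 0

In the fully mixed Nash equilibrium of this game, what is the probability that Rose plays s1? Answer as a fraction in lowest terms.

Let x be the probability that Rose plays s1. In a completely mixed equilibrium, Colin must be indifferent between t1 and t2.
Colin's expected payoff from t1 is 2(1−x); from t2 it is x.
Setting these equal: −2x + 2 = x, so x = 2/3.

2/3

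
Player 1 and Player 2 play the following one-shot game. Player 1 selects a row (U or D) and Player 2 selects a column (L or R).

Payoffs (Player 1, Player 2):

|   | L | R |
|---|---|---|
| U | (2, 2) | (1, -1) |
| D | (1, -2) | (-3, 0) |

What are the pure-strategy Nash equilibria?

(U, L)

(U, L): Player 1 gets 2 ≥ 1 from D, and Player 2 gets 2 ≥ -1 from R — Nash equilibrium.
(U, R): Player 2 prefers L (2 > -1) — not an equilibrium.
(D, L): Player 1 prefers U (2 > 1); Player 2 prefers R (0 > -2) — not an equilibrium.
(D, R): Player 1 prefers U (1 > -3) — not an equilibrium.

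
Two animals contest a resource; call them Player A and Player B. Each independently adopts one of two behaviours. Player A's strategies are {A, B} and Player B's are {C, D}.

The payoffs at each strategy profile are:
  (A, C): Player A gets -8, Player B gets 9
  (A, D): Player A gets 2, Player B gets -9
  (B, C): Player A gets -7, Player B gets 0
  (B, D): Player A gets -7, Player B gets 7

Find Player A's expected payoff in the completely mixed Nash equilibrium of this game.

-7

First find y, the probability Player B plays C, from Player A's indifference between A and B: −8y + 2(1−y) = −7y − 7(1−y), giving y = 9/10.
Since Player A is indifferent in equilibrium, Player A's expected payoff equals the payoff from either row against (9/10, 1/10). Using A: −8(9/10) + 2(1/10) = -7.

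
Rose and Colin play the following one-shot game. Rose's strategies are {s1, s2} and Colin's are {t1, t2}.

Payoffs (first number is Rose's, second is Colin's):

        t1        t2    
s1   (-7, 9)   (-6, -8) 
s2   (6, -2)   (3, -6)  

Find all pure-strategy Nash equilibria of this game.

(s1, t1): Rose prefers s2 (6 > -7) — not an equilibrium.
(s1, t2): Rose prefers s2 (3 > -6); Colin prefers t1 (9 > -8) — not an equilibrium.
(s2, t1): Rose gets 6 ≥ -7 from s1, and Colin gets -2 ≥ -6 from t2 — Nash equilibrium.
(s2, t2): Colin prefers t1 (-2 > -6) — not an equilibrium.

(s2, t1)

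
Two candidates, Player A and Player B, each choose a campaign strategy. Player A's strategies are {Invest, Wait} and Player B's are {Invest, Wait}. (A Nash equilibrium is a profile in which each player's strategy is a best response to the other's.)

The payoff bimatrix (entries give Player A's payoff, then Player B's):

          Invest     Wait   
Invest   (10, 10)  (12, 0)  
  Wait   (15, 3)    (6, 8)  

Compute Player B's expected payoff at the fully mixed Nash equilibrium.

First find p, the probability Player A plays Invest, from Player B's indifference between Invest and Wait: 10p + 3(1−p) = 8(1−p), giving p = 1/3.
Since Player B is indifferent in equilibrium, Player B's expected payoff equals the payoff from either column against (1/3, 2/3). Using Invest: 10(1/3) + 3(2/3) = 16/3.

16/3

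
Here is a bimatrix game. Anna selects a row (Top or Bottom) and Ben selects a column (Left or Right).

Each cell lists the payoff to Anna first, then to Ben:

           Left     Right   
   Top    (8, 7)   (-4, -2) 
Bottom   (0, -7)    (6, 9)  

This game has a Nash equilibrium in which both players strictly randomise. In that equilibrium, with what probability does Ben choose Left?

Let q be the probability that Ben plays Left. In a completely mixed equilibrium, Anna must be indifferent between Top and Bottom.
Anna's expected payoff from Top is 8q − 4(1−q); from Bottom it is 6(1−q).
Setting these equal: 12q − 4 = −6q + 6, so q = 5/9.

5/9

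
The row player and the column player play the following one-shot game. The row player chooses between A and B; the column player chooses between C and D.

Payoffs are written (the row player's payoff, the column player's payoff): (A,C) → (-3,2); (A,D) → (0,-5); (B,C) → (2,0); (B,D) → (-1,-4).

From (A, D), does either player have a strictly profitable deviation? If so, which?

The column player

The row player at (A, D) earns 0; deviating to B yields -1 — not better.
The column player earns -5; deviating to C yields 2 — a strict improvement.
Only the column player has a strictly profitable deviation.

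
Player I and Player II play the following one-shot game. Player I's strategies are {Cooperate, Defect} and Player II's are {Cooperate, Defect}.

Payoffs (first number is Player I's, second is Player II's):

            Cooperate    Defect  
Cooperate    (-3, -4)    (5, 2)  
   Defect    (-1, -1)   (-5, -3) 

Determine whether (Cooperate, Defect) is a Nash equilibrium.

Yes

At (Cooperate, Defect), Player I earns 5; switching to Defect would give -5, so Player I has no profitable deviation.
Player II earns 2; switching to Cooperate would give -4, so Player II has no profitable deviation.
Neither player can gain by a unilateral deviation, so this profile is a Nash equilibrium.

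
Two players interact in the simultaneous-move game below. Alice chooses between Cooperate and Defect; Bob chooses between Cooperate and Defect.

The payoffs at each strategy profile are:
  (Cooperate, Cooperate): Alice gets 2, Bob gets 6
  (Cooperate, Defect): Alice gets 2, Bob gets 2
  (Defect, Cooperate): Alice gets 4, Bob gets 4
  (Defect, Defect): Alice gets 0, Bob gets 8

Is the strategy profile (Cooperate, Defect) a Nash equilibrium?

At (Cooperate, Defect), Alice earns 2; switching to Defect would give 0, so Alice has no profitable deviation.
Bob earns 2; switching to Cooperate would give 6, so Bob would deviate.
Since at least one player can profitably deviate, this is not a Nash equilibrium.

No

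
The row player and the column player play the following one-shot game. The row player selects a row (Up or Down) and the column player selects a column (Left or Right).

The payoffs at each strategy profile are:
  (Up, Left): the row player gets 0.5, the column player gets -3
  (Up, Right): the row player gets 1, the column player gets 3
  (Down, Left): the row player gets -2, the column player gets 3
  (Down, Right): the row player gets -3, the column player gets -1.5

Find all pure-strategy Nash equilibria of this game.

(Up, Right)

(Up, Left): the column player prefers Right (3 > -3) — not an equilibrium.
(Up, Right): the row player gets 1 ≥ -3 from Down, and the column player gets 3 ≥ -3 from Left — Nash equilibrium.
(Down, Left): the row player prefers Up (0.5 > -2) — not an equilibrium.
(Down, Right): the row player prefers Up (1 > -3); the column player prefers Left (3 > -1.5) — not an equilibrium.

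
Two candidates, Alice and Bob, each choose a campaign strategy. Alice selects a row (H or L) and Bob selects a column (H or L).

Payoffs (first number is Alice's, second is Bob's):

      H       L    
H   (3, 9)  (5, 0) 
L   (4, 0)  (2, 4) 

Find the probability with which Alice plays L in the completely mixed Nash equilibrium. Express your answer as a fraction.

Let r be the probability that Alice plays H. In a completely mixed equilibrium, Bob must be indifferent between H and L.
Bob's expected payoff from H is 9r; from L it is 4(1−r).
Setting these equal: 9r = −4r + 4, so r = 4/13.
Therefore Alice plays L with probability 1 − 4/13 = 9/13.

9/13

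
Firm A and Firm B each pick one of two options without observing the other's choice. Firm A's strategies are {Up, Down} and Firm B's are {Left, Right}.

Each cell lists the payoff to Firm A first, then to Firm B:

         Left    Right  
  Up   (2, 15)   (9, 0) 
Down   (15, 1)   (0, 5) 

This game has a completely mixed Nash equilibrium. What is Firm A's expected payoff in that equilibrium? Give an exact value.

First find y, the probability Firm B plays Left, from Firm A's indifference between Up and Down: 2y + 9(1−y) = 15y, giving y = 9/22.
Since Firm A is indifferent in equilibrium, Firm A's expected payoff equals the payoff from either row against (9/22, 13/22). Using Up: 2(9/22) + 9(13/22) = 135/22.

135/22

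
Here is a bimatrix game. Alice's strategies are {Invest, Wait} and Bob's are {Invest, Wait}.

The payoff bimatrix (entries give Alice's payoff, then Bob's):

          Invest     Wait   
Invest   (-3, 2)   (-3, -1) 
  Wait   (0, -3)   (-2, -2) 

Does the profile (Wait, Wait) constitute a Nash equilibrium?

Yes

At (Wait, Wait), Alice earns -2; switching to Invest would give -3, so Alice has no profitable deviation.
Bob earns -2; switching to Invest would give -3, so Bob has no profitable deviation.
Neither player can gain by a unilateral deviation, so this profile is a Nash equilibrium.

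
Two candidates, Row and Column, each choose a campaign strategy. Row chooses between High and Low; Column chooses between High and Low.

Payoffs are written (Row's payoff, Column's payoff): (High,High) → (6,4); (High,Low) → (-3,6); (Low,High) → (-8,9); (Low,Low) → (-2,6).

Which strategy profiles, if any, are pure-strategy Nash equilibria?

(High, High): Column prefers Low (6 > 4) — not an equilibrium.
(High, Low): Row prefers Low (-2 > -3) — not an equilibrium.
(Low, High): Row prefers High (6 > -8) — not an equilibrium.
(Low, Low): Column prefers High (9 > 6) — not an equilibrium.

none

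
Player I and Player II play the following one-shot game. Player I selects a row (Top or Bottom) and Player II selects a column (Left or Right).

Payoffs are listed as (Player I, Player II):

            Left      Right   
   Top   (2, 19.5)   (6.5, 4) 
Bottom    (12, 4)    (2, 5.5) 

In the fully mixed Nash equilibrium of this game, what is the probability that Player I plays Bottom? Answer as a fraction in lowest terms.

Let p be the probability that Player I plays Top. In a completely mixed equilibrium, Player II must be indifferent between Left and Right.
Player II's expected payoff from Left is 19.5p + 4(1−p); from Right it is 4p + 5.5(1−p).
Setting these equal: 15.5p + 4 = −1.5p + 5.5, so p = 3/34.
Therefore Player I plays Bottom with probability 1 − 3/34 = 31/34.

31/34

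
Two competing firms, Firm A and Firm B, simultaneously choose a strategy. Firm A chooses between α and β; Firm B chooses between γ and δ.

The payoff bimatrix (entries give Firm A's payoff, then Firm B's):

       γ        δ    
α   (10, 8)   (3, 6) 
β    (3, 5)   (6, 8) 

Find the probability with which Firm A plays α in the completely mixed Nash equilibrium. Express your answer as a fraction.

3/5

Let r be the probability that Firm A plays α. In a completely mixed equilibrium, Firm B must be indifferent between γ and δ.
Firm B's expected payoff from γ is 8r + 5(1−r); from δ it is 6r + 8(1−r).
Setting these equal: 3r + 5 = −2r + 8, so r = 3/5.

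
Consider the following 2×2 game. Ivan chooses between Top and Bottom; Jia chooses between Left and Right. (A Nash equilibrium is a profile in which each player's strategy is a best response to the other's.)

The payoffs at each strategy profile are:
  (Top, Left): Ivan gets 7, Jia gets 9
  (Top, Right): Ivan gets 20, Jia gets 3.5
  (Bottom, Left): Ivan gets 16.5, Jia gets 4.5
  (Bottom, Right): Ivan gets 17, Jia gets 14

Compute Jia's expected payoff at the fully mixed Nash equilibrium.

147/20

First find x, the probability Ivan plays Top, from Jia's indifference between Left and Right: 9x + 4.5(1−x) = 3.5x + 14(1−x), giving x = 19/30.
Since Jia is indifferent in equilibrium, Jia's expected payoff equals the payoff from either column against (19/30, 11/30). Using Left: 9(19/30) + 4.5(11/30) = 147/20.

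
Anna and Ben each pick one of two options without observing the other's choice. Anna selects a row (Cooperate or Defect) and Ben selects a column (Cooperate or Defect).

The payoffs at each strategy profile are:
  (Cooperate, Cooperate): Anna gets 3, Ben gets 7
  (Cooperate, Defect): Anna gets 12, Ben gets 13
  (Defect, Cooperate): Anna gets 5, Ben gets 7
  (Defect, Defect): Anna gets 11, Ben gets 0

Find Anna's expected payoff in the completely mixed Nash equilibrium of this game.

9

First find y, the probability Ben plays Cooperate, from Anna's indifference between Cooperate and Defect: 3y + 12(1−y) = 5y + 11(1−y), giving y = 1/3.
Since Anna is indifferent in equilibrium, Anna's expected payoff equals the payoff from either row against (1/3, 2/3). Using Cooperate: 3(1/3) + 12(2/3) = 9.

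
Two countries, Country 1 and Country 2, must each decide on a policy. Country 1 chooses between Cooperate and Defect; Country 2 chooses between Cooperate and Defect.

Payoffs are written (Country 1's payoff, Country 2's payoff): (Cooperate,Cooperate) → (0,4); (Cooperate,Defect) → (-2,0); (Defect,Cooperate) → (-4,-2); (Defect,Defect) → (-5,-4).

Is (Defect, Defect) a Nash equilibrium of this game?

No

At (Defect, Defect), Country 1 earns -5; switching to Cooperate would give -2, so Country 1 would deviate.
Country 2 earns -4; switching to Cooperate would give -2, so Country 2 would deviate.
Since at least one player can profitably deviate, this is not a Nash equilibrium.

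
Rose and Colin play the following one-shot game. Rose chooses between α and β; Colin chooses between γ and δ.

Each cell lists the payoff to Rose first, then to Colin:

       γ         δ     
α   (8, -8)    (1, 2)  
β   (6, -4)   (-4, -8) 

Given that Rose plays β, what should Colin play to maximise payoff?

Against β, Colin earns -4 from γ and -8 from δ.
So γ is the best response.

γ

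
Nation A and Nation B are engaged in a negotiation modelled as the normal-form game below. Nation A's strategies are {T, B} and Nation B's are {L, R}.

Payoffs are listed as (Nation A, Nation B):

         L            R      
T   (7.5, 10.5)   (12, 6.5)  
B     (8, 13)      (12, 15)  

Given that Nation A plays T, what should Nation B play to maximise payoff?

Against T, Nation B earns 10.5 from L and 6.5 from R.
So L is the best response.

L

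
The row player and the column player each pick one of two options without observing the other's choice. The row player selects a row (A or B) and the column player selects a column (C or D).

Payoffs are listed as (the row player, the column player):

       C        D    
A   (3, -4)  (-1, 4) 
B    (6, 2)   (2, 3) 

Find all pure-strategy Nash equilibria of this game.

(A, C): the row player prefers B (6 > 3); the column player prefers D (4 > -4) — not an equilibrium.
(A, D): the row player prefers B (2 > -1) — not an equilibrium.
(B, C): the column player prefers D (3 > 2) — not an equilibrium.
(B, D): the row player gets 2 ≥ -1 from A, and the column player gets 3 ≥ 2 from C — Nash equilibrium.

(B, D)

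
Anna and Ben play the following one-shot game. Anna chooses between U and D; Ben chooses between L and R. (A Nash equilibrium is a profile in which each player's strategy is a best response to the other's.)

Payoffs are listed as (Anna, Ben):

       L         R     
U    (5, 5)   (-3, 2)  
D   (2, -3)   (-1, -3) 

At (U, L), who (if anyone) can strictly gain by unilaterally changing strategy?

Anna at (U, L) earns 5; deviating to D yields 2 — not better.
Ben earns 5; deviating to R yields 2 — not better.
Neither player can strictly improve; the profile is a Nash equilibrium.

Neither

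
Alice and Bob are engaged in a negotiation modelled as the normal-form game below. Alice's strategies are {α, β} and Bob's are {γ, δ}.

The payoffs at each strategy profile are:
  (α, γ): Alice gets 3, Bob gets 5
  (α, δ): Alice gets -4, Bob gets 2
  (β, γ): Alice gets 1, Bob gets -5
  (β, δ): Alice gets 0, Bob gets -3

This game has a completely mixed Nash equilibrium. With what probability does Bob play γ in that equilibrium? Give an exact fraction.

2/3

Let q be the probability that Bob plays γ. In a completely mixed equilibrium, Alice must be indifferent between α and β.
Alice's expected payoff from α is 3q − 4(1−q); from β it is q.
Setting these equal: 7q − 4 = q, so q = 2/3.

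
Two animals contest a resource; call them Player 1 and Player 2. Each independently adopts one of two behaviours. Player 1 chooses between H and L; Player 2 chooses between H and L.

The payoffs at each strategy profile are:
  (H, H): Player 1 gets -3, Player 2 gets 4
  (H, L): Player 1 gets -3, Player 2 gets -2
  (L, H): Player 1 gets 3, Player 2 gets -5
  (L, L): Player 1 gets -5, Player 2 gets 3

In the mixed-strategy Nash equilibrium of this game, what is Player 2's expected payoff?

First find x, the probability Player 1 plays H, from Player 2's indifference between H and L: 4x − 5(1−x) = −2x + 3(1−x), giving x = 4/7.
Since Player 2 is indifferent in equilibrium, Player 2's expected payoff equals the payoff from either column against (4/7, 3/7). Using H: 4(4/7) − 5(3/7) = 1/7.

1/7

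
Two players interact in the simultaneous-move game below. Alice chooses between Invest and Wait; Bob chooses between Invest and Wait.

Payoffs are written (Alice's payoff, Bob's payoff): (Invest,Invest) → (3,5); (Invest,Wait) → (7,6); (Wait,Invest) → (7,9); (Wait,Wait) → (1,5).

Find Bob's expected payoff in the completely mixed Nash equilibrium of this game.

First find x, the probability Alice plays Invest, from Bob's indifference between Invest and Wait: 5x + 9(1−x) = 6x + 5(1−x), giving x = 4/5.
Since Bob is indifferent in equilibrium, Bob's expected payoff equals the payoff from either column against (4/5, 1/5). Using Invest: 5(4/5) + 9(1/5) = 29/5.

29/5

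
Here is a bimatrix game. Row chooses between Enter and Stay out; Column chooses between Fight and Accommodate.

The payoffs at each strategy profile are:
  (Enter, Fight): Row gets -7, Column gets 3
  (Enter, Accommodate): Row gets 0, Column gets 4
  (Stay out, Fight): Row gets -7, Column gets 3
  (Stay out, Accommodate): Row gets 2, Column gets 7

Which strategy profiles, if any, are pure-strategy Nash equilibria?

(Enter, Fight): Column prefers Accommodate (4 > 3) — not an equilibrium.
(Enter, Accommodate): Row prefers Stay out (2 > 0) — not an equilibrium.
(Stay out, Fight): Column prefers Accommodate (7 > 3) — not an equilibrium.
(Stay out, Accommodate): Row gets 2 ≥ 0 from Enter, and Column gets 7 ≥ 3 from Fight — Nash equilibrium.

(Stay out, Accommodate)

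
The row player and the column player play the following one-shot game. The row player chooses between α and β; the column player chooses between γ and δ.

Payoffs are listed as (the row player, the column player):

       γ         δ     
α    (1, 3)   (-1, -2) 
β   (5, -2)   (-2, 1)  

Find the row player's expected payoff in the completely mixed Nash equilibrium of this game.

-3/5

First find y, the probability the column player plays γ, from the row player's indifference between α and β: y − (1−y) = 5y − 2(1−y), giving y = 1/5.
Since the row player is indifferent in equilibrium, the row player's expected payoff equals the payoff from either row against (1/5, 4/5). Using α: (1/5) − (4/5) = -3/5.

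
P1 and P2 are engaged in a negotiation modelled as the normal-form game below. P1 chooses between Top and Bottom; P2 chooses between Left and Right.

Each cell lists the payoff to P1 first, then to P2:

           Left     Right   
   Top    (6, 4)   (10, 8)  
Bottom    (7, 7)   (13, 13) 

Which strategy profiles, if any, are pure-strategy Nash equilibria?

(Bottom, Right)

(Top, Left): P1 prefers Bottom (7 > 6); P2 prefers Right (8 > 4) — not an equilibrium.
(Top, Right): P1 prefers Bottom (13 > 10) — not an equilibrium.
(Bottom, Left): P2 prefers Right (13 > 7) — not an equilibrium.
(Bottom, Right): P1 gets 13 ≥ 10 from Top, and P2 gets 13 ≥ 7 from Left — Nash equilibrium.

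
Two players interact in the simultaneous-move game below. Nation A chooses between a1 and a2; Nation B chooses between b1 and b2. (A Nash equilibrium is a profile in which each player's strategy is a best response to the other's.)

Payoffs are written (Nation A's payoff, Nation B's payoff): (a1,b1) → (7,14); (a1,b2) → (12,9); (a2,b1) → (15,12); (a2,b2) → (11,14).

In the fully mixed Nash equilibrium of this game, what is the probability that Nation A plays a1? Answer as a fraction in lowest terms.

2/7

Let x be the probability that Nation A plays a1. In a completely mixed equilibrium, Nation B must be indifferent between b1 and b2.
Nation B's expected payoff from b1 is 14x + 12(1−x); from b2 it is 9x + 14(1−x).
Setting these equal: 2x + 12 = −5x + 14, so x = 2/7.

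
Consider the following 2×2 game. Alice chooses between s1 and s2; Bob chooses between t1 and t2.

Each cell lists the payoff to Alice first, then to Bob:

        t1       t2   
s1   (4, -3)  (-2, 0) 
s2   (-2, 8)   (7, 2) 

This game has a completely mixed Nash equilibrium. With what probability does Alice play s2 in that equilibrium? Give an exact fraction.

1/3

Let r be the probability that Alice plays s1. In a completely mixed equilibrium, Bob must be indifferent between t1 and t2.
Bob's expected payoff from t1 is −3r + 8(1−r); from t2 it is 2(1−r).
Setting these equal: −11r + 8 = −2r + 2, so r = 2/3.
Therefore Alice plays s2 with probability 1 − 2/3 = 1/3.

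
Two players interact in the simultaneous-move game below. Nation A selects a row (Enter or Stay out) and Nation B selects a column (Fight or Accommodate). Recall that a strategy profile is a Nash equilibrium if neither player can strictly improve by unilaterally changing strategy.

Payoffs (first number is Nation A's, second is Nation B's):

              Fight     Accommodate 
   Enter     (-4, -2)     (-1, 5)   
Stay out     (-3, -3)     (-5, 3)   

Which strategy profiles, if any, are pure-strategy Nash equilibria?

(Enter, Fight): Nation A prefers Stay out (-3 > -4); Nation B prefers Accommodate (5 > -2) — not an equilibrium.
(Enter, Accommodate): Nation A gets -1 ≥ -5 from Stay out, and Nation B gets 5 ≥ -2 from Fight — Nash equilibrium.
(Stay out, Fight): Nation B prefers Accommodate (3 > -3) — not an equilibrium.
(Stay out, Accommodate): Nation A prefers Enter (-1 > -5) — not an equilibrium.

(Enter, Accommodate)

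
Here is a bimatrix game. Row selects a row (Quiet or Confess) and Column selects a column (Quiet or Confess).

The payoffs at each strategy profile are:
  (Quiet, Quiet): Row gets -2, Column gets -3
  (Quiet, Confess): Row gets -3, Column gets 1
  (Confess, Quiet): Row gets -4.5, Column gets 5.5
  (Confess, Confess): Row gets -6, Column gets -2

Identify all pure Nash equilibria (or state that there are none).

(Quiet, Confess)

(Quiet, Quiet): Column prefers Confess (1 > -3) — not an equilibrium.
(Quiet, Confess): Row gets -3 ≥ -6 from Confess, and Column gets 1 ≥ -3 from Quiet — Nash equilibrium.
(Confess, Quiet): Row prefers Quiet (-2 > -4.5) — not an equilibrium.
(Confess, Confess): Row prefers Quiet (-3 > -6); Column prefers Quiet (5.5 > -2) — not an equilibrium.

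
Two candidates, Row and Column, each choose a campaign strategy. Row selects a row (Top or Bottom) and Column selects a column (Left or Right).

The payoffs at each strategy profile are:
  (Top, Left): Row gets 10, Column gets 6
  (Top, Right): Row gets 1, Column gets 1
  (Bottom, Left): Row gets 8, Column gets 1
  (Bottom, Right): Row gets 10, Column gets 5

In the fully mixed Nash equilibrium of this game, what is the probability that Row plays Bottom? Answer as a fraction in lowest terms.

5/9

Let x be the probability that Row plays Top. In a completely mixed equilibrium, Column must be indifferent between Left and Right.
Column's expected payoff from Left is 6x + (1−x); from Right it is x + 5(1−x).
Setting these equal: 5x + 1 = −4x + 5, so x = 4/9.
Therefore Row plays Bottom with probability 1 − 4/9 = 5/9.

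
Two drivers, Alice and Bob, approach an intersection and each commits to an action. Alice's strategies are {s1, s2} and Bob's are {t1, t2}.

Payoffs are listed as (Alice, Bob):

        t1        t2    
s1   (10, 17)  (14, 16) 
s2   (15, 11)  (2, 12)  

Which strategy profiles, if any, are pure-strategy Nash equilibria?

none

(s1, t1): Alice prefers s2 (15 > 10) — not an equilibrium.
(s1, t2): Bob prefers t1 (17 > 16) — not an equilibrium.
(s2, t1): Bob prefers t2 (12 > 11) — not an equilibrium.
(s2, t2): Alice prefers s1 (14 > 2) — not an equilibrium.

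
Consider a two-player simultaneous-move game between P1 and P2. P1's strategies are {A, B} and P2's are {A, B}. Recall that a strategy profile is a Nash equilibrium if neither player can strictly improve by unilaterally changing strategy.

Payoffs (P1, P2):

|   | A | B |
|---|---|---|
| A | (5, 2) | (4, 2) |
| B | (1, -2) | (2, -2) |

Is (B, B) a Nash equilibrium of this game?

At (B, B), P1 earns 2; switching to A would give 4, so P1 would deviate.
P2 earns -2; switching to A would give -2, so P2 has no profitable deviation.
Since at least one player can profitably deviate, this is not a Nash equilibrium.

No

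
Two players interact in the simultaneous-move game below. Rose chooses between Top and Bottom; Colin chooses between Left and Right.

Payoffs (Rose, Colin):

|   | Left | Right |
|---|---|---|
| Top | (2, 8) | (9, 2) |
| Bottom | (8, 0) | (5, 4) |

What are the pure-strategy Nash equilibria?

(Top, Left): Rose prefers Bottom (8 > 2) — not an equilibrium.
(Top, Right): Colin prefers Left (8 > 2) — not an equilibrium.
(Bottom, Left): Colin prefers Right (4 > 0) — not an equilibrium.
(Bottom, Right): Rose prefers Top (9 > 5) — not an equilibrium.

none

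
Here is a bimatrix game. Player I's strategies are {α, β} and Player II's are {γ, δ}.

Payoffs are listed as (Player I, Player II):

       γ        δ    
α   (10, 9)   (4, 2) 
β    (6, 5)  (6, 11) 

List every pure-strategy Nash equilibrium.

(α, γ): Player I gets 10 ≥ 6 from β, and Player II gets 9 ≥ 2 from δ — Nash equilibrium.
(α, δ): Player I prefers β (6 > 4); Player II prefers γ (9 > 2) — not an equilibrium.
(β, γ): Player I prefers α (10 > 6); Player II prefers δ (11 > 5) — not an equilibrium.
(β, δ): Player I gets 6 ≥ 4 from α, and Player II gets 11 ≥ 5 from γ — Nash equilibrium.

(α, γ) and (β, δ)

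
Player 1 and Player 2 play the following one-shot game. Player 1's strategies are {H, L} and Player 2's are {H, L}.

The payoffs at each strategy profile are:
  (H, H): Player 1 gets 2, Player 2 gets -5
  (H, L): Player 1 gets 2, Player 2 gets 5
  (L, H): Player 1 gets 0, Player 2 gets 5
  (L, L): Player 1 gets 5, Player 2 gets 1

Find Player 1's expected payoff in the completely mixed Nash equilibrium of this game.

First find y, the probability Player 2 plays H, from Player 1's indifference between H and L: 2y + 2(1−y) = 5(1−y), giving y = 3/5.
Since Player 1 is indifferent in equilibrium, Player 1's expected payoff equals the payoff from either row against (3/5, 2/5). Using H: 2(3/5) + 2(2/5) = 2.

2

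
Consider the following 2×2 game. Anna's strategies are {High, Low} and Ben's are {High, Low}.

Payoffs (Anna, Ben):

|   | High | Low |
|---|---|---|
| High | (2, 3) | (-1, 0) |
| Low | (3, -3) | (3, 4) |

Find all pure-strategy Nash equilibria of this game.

(Low, Low)

(High, High): Anna prefers Low (3 > 2) — not an equilibrium.
(High, Low): Anna prefers Low (3 > -1); Ben prefers High (3 > 0) — not an equilibrium.
(Low, High): Ben prefers Low (4 > -3) — not an equilibrium.
(Low, Low): Anna gets 3 ≥ -1 from High, and Ben gets 4 ≥ -3 from High — Nash equilibrium.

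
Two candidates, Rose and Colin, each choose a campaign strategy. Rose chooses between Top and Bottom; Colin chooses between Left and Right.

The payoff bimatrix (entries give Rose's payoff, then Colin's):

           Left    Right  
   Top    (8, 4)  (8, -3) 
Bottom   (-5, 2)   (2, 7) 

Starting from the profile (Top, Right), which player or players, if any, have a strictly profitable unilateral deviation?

Colin

Rose at (Top, Right) earns 8; deviating to Bottom yields 2 — not better.
Colin earns -3; deviating to Left yields 4 — a strict improvement.
Only Colin has a strictly profitable deviation.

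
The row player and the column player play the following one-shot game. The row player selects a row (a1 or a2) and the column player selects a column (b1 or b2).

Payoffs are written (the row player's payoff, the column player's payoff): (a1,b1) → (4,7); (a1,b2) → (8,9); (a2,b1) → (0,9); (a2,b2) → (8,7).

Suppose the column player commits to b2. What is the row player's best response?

either — both a1 and a2 are best responses

Against b2, the row player earns 8 from a1 and 8 from a2.
So either strategy is a best response.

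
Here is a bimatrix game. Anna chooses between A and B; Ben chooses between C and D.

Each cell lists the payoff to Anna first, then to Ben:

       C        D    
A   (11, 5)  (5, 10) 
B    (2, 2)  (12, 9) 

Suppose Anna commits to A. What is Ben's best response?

Against A, Ben earns 5 from C and 10 from D.
So D is the best response.

D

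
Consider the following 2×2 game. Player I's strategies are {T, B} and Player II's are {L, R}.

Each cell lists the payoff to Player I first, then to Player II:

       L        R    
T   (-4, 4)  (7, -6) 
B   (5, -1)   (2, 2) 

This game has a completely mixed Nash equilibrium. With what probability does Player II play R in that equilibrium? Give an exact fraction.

9/14

Let y be the probability that Player II plays L. In a completely mixed equilibrium, Player I must be indifferent between T and B.
Player I's expected payoff from T is −4y + 7(1−y); from B it is 5y + 2(1−y).
Setting these equal: −11y + 7 = 3y + 2, so y = 5/14.
Therefore Player II plays R with probability 1 − 5/14 = 9/14.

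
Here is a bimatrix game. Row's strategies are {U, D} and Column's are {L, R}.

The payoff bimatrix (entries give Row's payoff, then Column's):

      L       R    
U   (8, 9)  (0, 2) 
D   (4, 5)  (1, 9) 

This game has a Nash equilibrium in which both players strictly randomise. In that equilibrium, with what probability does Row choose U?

4/11

Let r be the probability that Row plays U. In a completely mixed equilibrium, Column must be indifferent between L and R.
Column's expected payoff from L is 9r + 5(1−r); from R it is 2r + 9(1−r).
Setting these equal: 4r + 5 = −7r + 9, so r = 4/11.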